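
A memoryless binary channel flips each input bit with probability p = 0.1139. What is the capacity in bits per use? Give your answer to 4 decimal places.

Binary symmetric channel: C = 1 − h₂(ε) where h₂ is the binary entropy function.
h₂(0.1139) = −0.1139·log₂0.1139 − 0.8861·log₂0.8861 = 0.5116.
C = 1 − 0.5116 = 0.4884 bits per channel use.

0.4884 bits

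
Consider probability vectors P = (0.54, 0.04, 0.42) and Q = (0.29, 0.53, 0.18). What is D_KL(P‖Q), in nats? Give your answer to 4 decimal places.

0.5882 nats

D(P‖Q) = Σ p·ln(p/q).
  0.54·ln(0.54/0.29) = 0.33571
  0.04·ln(0.04/0.53) = -0.10336
  0.42·ln(0.42/0.18) = 0.35587
D(P‖Q) = 0.5882 nats.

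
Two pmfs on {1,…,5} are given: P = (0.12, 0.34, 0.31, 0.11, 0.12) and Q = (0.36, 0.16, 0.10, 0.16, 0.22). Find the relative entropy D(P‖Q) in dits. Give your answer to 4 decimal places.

D(P‖Q) = Σ p·log₁₀(p/q).
  0.12·log₁₀(0.12/0.36) = -0.05725
  0.34·log₁₀(0.34/0.16) = 0.11130
  0.31·log₁₀(0.31/0.10) = 0.15232
  0.11·log₁₀(0.11/0.16) = -0.01790
  0.12·log₁₀(0.12/0.22) = -0.03159
D(P‖Q) = 0.1569 dits.

0.1569 dits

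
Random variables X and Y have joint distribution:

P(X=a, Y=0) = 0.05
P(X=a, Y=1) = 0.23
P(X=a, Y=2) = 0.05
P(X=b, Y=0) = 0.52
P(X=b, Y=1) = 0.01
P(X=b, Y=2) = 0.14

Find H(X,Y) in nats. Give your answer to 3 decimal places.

H(X,Y) = −Σ p(x,y)·ln p(x,y) over all 6 cells.
  cell (a,0): −0.05·ln0.05 = 0.1498
  cell (a,1): −0.23·ln0.23 = 0.3380
  cell (a,2): −0.05·ln0.05 = 0.1498
  cell (b,0): −0.52·ln0.52 = 0.3400
  cell (b,1): −0.01·ln0.01 = 0.0461
  cell (b,2): −0.14·ln0.14 = 0.2753
Sum = 1.299 nats.

1.299 nats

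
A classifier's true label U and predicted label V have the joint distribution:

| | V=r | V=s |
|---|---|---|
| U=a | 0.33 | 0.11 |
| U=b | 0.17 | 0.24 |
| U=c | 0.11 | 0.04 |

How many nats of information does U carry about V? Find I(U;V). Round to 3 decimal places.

0.056 nats

Marginals: p(U) = (0.4400, 0.4100, 0.1500), p(V) = (0.6100, 0.3900).
I(U;V) = H(U) + H(V) − H(U,V).
H(U) = 1.0114, H(V) = 0.6687, H(U,V) = 1.6240.
I(U;V) = 1.0114 + 0.6687 − 1.6240 = 0.056 nats.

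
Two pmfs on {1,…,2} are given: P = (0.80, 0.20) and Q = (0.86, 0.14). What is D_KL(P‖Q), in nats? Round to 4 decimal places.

0.0135 nats

D(P‖Q) = Σ p·ln(p/q).
  0.80·ln(0.80/0.86) = -0.05786
  0.20·ln(0.20/0.14) = 0.07133
D(P‖Q) = 0.0135 nats.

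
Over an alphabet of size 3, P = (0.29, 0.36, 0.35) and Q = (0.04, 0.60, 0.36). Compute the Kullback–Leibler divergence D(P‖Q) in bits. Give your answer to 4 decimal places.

0.5493 bits

D(P‖Q) = Σ p·log₂(p/q).
  0.29·log₂(0.29/0.04) = 0.82881
  0.36·log₂(0.36/0.60) = -0.26531
  0.35·log₂(0.35/0.36) = -0.01422
D(P‖Q) = 0.5493 bits.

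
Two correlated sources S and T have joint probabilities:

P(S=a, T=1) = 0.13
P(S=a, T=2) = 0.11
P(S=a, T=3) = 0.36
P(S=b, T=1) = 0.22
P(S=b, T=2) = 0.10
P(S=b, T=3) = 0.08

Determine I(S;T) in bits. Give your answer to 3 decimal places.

Marginals: p(S) = (0.6000, 0.4000), p(T) = (0.3500, 0.2100, 0.4400).
I(S;T) = H(S) + H(T) − H(S,T).
H(S) = 0.9710, H(T) = 1.5241, H(S,T) = 2.3678.
I(S;T) = 0.9710 + 1.5241 − 2.3678 = 0.127 bits.

0.127 bits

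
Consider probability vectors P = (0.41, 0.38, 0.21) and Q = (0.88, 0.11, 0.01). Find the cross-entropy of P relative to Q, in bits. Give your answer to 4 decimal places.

H(P,Q) = −Σ p·log₂ q.
  −0.41·log₂(0.88) = 0.07561
  −0.38·log₂(0.11) = 1.21008
  −0.21·log₂(0.01) = 1.39521
H(P,Q) = 2.6809 bits.

2.6809 bits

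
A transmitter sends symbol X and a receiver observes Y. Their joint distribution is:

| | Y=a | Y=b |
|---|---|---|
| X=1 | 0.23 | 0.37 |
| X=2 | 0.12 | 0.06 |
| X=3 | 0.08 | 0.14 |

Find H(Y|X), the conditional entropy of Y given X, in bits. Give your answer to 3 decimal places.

Marginals: p(X) = (0.6000, 0.1800, 0.2200), p(Y) = (0.4300, 0.5700).
H(Y|X) = Σ p(X) · H(Y|X=·).
  X=1: p=0.6000, H(Y|X=1) = 0.9604
  X=2: p=0.1800, H(Y|X=2) = 0.9183
  X=3: p=0.2200, H(Y|X=3) = 0.9457
Weighted sum = 0.950 bits.

0.950 bits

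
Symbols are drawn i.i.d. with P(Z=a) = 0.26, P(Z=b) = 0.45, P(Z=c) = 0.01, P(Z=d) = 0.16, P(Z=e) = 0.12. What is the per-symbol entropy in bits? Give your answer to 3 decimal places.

H(Z) = −Σ p·log₂ p.
  −(0.26)·log₂(0.26) = 0.5053
  −(0.45)·log₂(0.45) = 0.5184
  −(0.01)·log₂(0.01) = 0.0664
  −(0.16)·log₂(0.16) = 0.4230
  −(0.12)·log₂(0.12) = 0.3671
Sum: 0.5053 + 0.5184 + 0.0664 + 0.4230 + 0.3671 = 1.880 bits.

1.880 bits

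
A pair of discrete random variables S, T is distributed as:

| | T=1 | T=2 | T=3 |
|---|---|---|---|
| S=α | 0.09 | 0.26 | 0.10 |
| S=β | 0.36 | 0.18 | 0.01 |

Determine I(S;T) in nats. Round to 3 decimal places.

0.132 nats

Marginals: p(S) = (0.4500, 0.5500), p(T) = (0.4500, 0.4400, 0.1100).
I(S;T) = Σ p(x,y)·ln[p(x,y)/(p(x)p(y))].
  (α,1): 0.09·ln(0.4444) = -0.0730
  (α,2): 0.26·ln(1.3131) = 0.0708
  (α,3): 0.10·ln(2.0202) = 0.0703
  (β,1): 0.36·ln(1.4545) = 0.1349
  (β,2): 0.18·ln(0.7438) = -0.0533
  (β,3): 0.01·ln(0.1653) = -0.0180
Sum = 0.132 nats.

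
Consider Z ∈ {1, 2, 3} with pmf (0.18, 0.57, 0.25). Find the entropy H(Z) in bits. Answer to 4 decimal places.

H(Z) = −Σ p·log₂ p.
  −(0.18)·log₂(0.18) = 0.44531
  −(0.57)·log₂(0.57) = 0.46225
  −(0.25)·log₂(0.25) = 0.50000
Sum: 0.44531 + 0.46225 + 0.50000 = 1.4076 bits.

1.4076 bits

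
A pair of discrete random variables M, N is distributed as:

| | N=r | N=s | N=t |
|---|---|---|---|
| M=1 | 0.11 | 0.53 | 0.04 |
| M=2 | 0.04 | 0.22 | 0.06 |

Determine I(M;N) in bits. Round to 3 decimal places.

Marginals: p(M) = (0.6800, 0.3200), p(N) = (0.1500, 0.7500, 0.1000).
I(M;N) = H(M) + H(N) − H(M,N).
H(M) = 0.9044, H(N) = 1.0540, H(M,N) = 1.9313.
I(M;N) = 0.9044 + 1.0540 − 1.9313 = 0.027 bits.

0.027 bits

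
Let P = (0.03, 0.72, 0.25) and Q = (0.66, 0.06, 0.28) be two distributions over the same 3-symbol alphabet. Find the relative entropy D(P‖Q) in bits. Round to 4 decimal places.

D(P‖Q) = Σ p·log₂(p/q).
  0.03·log₂(0.03/0.66) = -0.13378
  0.72·log₂(0.72/0.06) = 2.58117
  0.25·log₂(0.25/0.28) = -0.04087
D(P‖Q) = 2.4065 bits.

2.4065 bits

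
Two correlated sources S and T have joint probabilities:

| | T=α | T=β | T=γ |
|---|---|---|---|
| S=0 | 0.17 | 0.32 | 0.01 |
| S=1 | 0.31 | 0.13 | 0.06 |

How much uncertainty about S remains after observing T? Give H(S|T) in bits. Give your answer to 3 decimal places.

Chain rule: H(S|T) = H(S,T) − H(T).
Marginals: p(S) = (0.5000, 0.5000), p(T) = (0.4800, 0.4500, 0.0700).
H(S,T) = 2.1770 bits; H(T) = 1.2952 bits.
H(S|T) = 2.1770 − 1.2952 = 0.882 bits.

0.882 bits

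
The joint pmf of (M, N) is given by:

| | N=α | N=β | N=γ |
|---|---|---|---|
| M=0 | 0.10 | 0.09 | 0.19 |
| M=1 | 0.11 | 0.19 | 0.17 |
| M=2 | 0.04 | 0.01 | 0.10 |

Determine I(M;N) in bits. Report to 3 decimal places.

Marginals: p(M) = (0.3800, 0.4700, 0.1500), p(N) = (0.2500, 0.2900, 0.4600).
I(M;N) = Σ p(x,y)·log₂[p(x,y)/(p(x)p(y))].
  (0,α): 0.10·log₂(1.0526) = 0.0074
  (0,β): 0.09·log₂(0.8167) = -0.0263
  (0,γ): 0.19·log₂(1.0870) = 0.0229
  (1,α): 0.11·log₂(0.9362) = -0.0105
  (1,β): 0.19·log₂(1.3940) = 0.0911
  (1,γ): 0.17·log₂(0.7863) = -0.0590
  (2,α): 0.04·log₂(1.0667) = 0.0037
  (2,β): 0.01·log₂(0.2299) = -0.0212
  (2,γ): 0.10·log₂(1.4493) = 0.0535
Sum = 0.062 bits.

0.062 bits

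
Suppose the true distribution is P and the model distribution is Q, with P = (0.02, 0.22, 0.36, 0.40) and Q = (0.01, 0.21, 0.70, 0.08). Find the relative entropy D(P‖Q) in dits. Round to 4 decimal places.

0.1861 dits

D(P‖Q) = Σ p·log₁₀(p/q).
  0.02·log₁₀(0.02/0.01) = 0.00602
  0.22·log₁₀(0.22/0.21) = 0.00444
  0.36·log₁₀(0.36/0.70) = -0.10397
  0.40·log₁₀(0.40/0.08) = 0.27959
D(P‖Q) = 0.1861 dits.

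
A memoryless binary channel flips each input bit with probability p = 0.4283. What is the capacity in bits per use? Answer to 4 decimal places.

Binary symmetric channel: C = 1 − h₂(ε) where h₂ is the binary entropy function.
h₂(0.4283) = −0.4283·log₂0.4283 − 0.5717·log₂0.5717 = 0.9851.
C = 1 − 0.9851 = 0.0149 bits per channel use.

0.0149 bits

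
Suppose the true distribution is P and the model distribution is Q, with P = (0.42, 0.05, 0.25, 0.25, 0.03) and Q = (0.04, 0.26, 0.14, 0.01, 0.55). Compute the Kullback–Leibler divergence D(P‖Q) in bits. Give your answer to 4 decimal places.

D(P‖Q) = Σ p·log₂(p/q).
  0.42·log₂(0.42/0.04) = 1.42477
  0.05·log₂(0.05/0.26) = -0.11893
  0.25·log₂(0.25/0.14) = 0.20913
  0.25·log₂(0.25/0.01) = 1.16096
  0.03·log₂(0.03/0.55) = -0.12589
D(P‖Q) = 2.5500 bits.

2.5500 bits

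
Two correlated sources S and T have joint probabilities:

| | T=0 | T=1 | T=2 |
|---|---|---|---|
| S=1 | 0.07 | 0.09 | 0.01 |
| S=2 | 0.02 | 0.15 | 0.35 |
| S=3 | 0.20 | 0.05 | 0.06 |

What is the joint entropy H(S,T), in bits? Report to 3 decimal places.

2.625 bits

H(S,T) = −Σ p(x,y)·log₂ p(x,y) over all 9 cells.
  cell (1,0): −0.07·log₂0.07 = 0.2686
  cell (1,1): −0.09·log₂0.09 = 0.3127
  cell (1,2): −0.01·log₂0.01 = 0.0664
  cell (2,0): −0.02·log₂0.02 = 0.1129
  cell (2,1): −0.15·log₂0.15 = 0.4105
  cell (2,2): −0.35·log₂0.35 = 0.5301
  cell (3,0): −0.20·log₂0.20 = 0.4644
  cell (3,1): −0.05·log₂0.05 = 0.2161
  cell (3,2): −0.06·log₂0.06 = 0.2435
Sum = 2.625 bits.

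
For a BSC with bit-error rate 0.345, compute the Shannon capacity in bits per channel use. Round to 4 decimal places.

Binary symmetric channel: C = 1 − h₂(ε) where h₂ is the binary entropy function.
h₂(0.345) = −0.345·log₂0.345 − 0.655·log₂0.655 = 0.9295.
C = 1 − 0.9295 = 0.0705 bits per channel use.

0.0705 bits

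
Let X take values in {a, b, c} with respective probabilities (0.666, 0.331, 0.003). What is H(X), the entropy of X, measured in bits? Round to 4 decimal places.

H(X) = −Σ p·log₂ p.
  −(0.666)·log₂(0.666) = 0.39055
  −(0.331)·log₂(0.331) = 0.52798
  −(0.003)·log₂(0.003) = 0.02514
Sum: 0.39055 + 0.52798 + 0.02514 = 0.9437 bits.

0.9437 bits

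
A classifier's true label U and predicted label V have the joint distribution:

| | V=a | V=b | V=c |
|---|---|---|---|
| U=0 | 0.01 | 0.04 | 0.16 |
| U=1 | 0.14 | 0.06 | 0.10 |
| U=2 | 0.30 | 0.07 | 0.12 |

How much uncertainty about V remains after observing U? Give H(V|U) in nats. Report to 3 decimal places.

Chain rule: H(V|U) = H(U,V) − H(U).
Marginals: p(U) = (0.2100, 0.3000, 0.4900), p(V) = (0.4500, 0.1700, 0.3800).
H(U,V) = 1.9441 nats; H(U) = 1.0385 nats.
H(V|U) = 1.9441 − 1.0385 = 0.906 nats.

0.906 nats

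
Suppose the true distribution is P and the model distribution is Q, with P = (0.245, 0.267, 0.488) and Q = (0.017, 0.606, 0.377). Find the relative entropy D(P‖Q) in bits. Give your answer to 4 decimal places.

0.8090 bits

D(P‖Q) = Σ p·log₂(p/q).
  0.245·log₂(0.245/0.017) = 0.94305
  0.267·log₂(0.267/0.606) = -0.31572
  0.488·log₂(0.488/0.377) = 0.18169
D(P‖Q) = 0.8090 bits.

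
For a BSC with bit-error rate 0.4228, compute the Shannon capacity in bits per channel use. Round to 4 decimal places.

0.0173 bits

Binary symmetric channel: C = 1 − h₂(ε) where h₂ is the binary entropy function.
h₂(0.4228) = −0.4228·log₂0.4228 − 0.5772·log₂0.5772 = 0.9827.
C = 1 − 0.9827 = 0.0173 bits per channel use.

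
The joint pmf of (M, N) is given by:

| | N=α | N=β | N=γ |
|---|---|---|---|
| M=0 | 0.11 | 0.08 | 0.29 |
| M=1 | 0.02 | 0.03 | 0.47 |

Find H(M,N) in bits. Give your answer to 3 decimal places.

H(M,N) = −Σ p(x,y)·log₂ p(x,y) over all 6 cells.
  cell (0,α): −0.11·log₂0.11 = 0.3503
  cell (0,β): −0.08·log₂0.08 = 0.2915
  cell (0,γ): −0.29·log₂0.29 = 0.5179
  cell (1,α): −0.02·log₂0.02 = 0.1129
  cell (1,β): −0.03·log₂0.03 = 0.1518
  cell (1,γ): −0.47·log₂0.47 = 0.5120
Sum = 1.936 bits.

1.936 bits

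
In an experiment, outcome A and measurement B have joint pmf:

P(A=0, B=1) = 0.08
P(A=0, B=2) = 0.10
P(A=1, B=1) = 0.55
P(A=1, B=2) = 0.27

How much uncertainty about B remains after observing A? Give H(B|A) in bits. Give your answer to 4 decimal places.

0.9280 bits

Marginals: p(A) = (0.1800, 0.8200), p(B) = (0.6300, 0.3700).
H(B|A) = Σ p(A) · H(B|A=·).
  A=0: p=0.1800, H(B|A=0) = 0.9911
  A=1: p=0.8200, H(B|A=1) = 0.9142
Weighted sum = 0.9280 bits.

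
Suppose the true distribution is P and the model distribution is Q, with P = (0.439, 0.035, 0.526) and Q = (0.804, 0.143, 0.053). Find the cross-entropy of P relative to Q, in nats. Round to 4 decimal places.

H(P,Q) = −Σ p·ln q.
  −0.439·ln(0.804) = 0.09577
  −0.035·ln(0.143) = 0.06807
  −0.526·ln(0.053) = 1.54511
H(P,Q) = 1.7089 nats.

1.7089 nats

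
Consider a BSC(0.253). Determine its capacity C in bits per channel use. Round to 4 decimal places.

0.1840 bits

Binary symmetric channel: C = 1 − h₂(ε) where h₂ is the binary entropy function.
h₂(0.253) = −0.253·log₂0.253 − 0.747·log₂0.747 = 0.8160.
C = 1 − 0.8160 = 0.1840 bits per channel use.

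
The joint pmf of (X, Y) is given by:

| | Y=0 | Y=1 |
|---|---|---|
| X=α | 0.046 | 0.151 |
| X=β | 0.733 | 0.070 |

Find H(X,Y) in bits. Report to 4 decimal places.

1.2132 bits

H(X,Y) = −Σ p(x,y)·log₂ p(x,y) over all 4 cells.
  cell (α,0): −0.046·log₂0.046 = 0.20434
  cell (α,1): −0.151·log₂0.151 = 0.41183
  cell (β,0): −0.733·log₂0.733 = 0.32847
  cell (β,1): −0.070·log₂0.070 = 0.26856
Sum = 1.2132 bits.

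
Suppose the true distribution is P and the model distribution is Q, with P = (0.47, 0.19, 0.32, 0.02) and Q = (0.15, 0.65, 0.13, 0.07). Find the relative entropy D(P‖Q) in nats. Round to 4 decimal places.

D(P‖Q) = Σ p·ln(p/q).
  0.47·ln(0.47/0.15) = 0.53679
  0.19·ln(0.19/0.65) = -0.23369
  0.32·ln(0.32/0.13) = 0.28825
  0.02·ln(0.02/0.07) = -0.02506
D(P‖Q) = 0.5663 nats.

0.5663 nats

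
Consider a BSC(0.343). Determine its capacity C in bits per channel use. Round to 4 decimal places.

Binary symmetric channel: C = 1 − h₂(ε) where h₂ is the binary entropy function.
h₂(0.343) = −0.343·log₂0.343 − 0.657·log₂0.657 = 0.9277.
C = 1 − 0.9277 = 0.0723 bits per channel use.

0.0723 bits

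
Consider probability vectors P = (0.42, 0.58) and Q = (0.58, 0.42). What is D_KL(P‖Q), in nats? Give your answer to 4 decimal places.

0.0516 nats

D(P‖Q) = Σ p·ln(p/q).
  0.42·ln(0.42/0.58) = -0.13556
  0.58·ln(0.58/0.42) = 0.18721
D(P‖Q) = 0.0516 nats.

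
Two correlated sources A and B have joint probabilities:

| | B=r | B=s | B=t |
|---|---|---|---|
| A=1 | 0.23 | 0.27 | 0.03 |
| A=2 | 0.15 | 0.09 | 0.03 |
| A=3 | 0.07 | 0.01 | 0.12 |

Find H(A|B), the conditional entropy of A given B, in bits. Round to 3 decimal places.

1.232 bits

Chain rule: H(A|B) = H(A,B) − H(B).
Marginals: p(A) = (0.5300, 0.2700, 0.2000), p(B) = (0.4500, 0.3700, 0.1800).
H(A,B) = 2.7265 bits; H(B) = 1.4944 bits.
H(A|B) = 2.7265 − 1.4944 = 1.232 bits.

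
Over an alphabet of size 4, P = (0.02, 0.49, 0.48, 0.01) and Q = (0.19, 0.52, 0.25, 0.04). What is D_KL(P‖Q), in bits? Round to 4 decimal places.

0.3248 bits

D(P‖Q) = Σ p·log₂(p/q).
  0.02·log₂(0.02/0.19) = -0.06496
  0.49·log₂(0.49/0.52) = -0.04201
  0.48·log₂(0.48/0.25) = 0.45173
  0.01·log₂(0.01/0.04) = -0.02000
D(P‖Q) = 0.3248 bits.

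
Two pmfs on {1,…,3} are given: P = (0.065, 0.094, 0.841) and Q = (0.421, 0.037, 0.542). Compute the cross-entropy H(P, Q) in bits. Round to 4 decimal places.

1.2714 bits

H(P,Q) = −Σ p·log₂ q.
  −0.065·log₂(0.421) = 0.08113
  −0.094·log₂(0.037) = 0.44710
  −0.841·log₂(0.542) = 0.74314
H(P,Q) = 1.2714 bits.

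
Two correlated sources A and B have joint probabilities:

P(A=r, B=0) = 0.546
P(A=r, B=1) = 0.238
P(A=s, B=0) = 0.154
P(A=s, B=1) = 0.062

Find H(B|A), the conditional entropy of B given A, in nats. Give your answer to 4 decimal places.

Chain rule: H(B|A) = H(A,B) − H(A).
Marginals: p(A) = (0.7840, 0.2160), p(B) = (0.7000, 0.3000).
H(A,B) = 1.1326 nats; H(A) = 0.5218 nats.
H(B|A) = 1.1326 − 0.5218 = 0.6108 nats.

0.6108 nats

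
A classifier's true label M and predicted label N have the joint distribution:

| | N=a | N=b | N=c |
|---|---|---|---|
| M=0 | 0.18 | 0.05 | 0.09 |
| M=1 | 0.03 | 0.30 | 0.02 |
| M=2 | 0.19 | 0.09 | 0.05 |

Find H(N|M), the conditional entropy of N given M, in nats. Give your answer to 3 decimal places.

Chain rule: H(N|M) = H(M,N) − H(M).
Marginals: p(M) = (0.3200, 0.3500, 0.3300), p(N) = (0.4000, 0.4400, 0.1600).
H(M,N) = 1.9018 nats; H(M) = 1.0979 nats.
H(N|M) = 1.9018 − 1.0979 = 0.804 nats.

0.804 nats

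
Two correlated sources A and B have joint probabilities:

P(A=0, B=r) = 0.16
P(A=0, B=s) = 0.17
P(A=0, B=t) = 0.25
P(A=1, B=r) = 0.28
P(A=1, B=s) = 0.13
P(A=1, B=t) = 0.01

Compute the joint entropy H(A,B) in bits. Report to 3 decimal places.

H(A,B) = −Σ p(x,y)·log₂ p(x,y) over all 6 cells.
  cell (0,r): −0.16·log₂0.16 = 0.4230
  cell (0,s): −0.17·log₂0.17 = 0.4346
  cell (0,t): −0.25·log₂0.25 = 0.5000
  cell (1,r): −0.28·log₂0.28 = 0.5142
  cell (1,s): −0.13·log₂0.13 = 0.3826
  cell (1,t): −0.01·log₂0.01 = 0.0664
Sum = 2.321 bits.

2.321 bits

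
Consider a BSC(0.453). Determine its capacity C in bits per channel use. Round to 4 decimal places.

Binary symmetric channel: C = 1 − h₂(ε) where h₂ is the binary entropy function.
h₂(0.453) = −0.453·log₂0.453 − 0.547·log₂0.547 = 0.9936.
C = 1 − 0.9936 = 0.0064 bits per channel use.

0.0064 bits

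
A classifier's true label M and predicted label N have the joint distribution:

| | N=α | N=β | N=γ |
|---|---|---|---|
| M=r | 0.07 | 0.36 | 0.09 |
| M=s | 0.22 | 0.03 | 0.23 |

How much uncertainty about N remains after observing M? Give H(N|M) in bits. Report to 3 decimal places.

Chain rule: H(N|M) = H(M,N) − H(M).
Marginals: p(M) = (0.5200, 0.4800), p(N) = (0.2900, 0.3900, 0.3200).
H(M,N) = 2.2318 bits; H(M) = 0.9988 bits.
H(N|M) = 2.2318 − 0.9988 = 1.233 bits.

1.233 bits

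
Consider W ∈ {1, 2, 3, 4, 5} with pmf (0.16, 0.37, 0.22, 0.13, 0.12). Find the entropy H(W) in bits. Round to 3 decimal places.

2.184 bits

H(W) = −Σ p·log₂ p.
  −(0.16)·log₂(0.16) = 0.4230
  −(0.37)·log₂(0.37) = 0.5307
  −(0.22)·log₂(0.22) = 0.4806
  −(0.13)·log₂(0.13) = 0.3826
  −(0.12)·log₂(0.12) = 0.3671
Sum: 0.4230 + 0.5307 + 0.4806 + 0.3826 + 0.3671 = 2.184 bits.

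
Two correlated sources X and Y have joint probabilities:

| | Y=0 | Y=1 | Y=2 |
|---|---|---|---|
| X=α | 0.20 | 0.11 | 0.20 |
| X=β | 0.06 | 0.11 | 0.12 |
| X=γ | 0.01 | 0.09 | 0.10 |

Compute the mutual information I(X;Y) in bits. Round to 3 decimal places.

Marginals: p(X) = (0.5100, 0.2900, 0.2000), p(Y) = (0.2700, 0.3100, 0.4200).
I(X;Y) = H(X) + H(Y) − H(X,Y).
H(X) = 1.4777, H(Y) = 1.5595, H(X,Y) = 2.9512.
I(X;Y) = 1.4777 + 1.5595 − 2.9512 = 0.086 bits.

0.086 bits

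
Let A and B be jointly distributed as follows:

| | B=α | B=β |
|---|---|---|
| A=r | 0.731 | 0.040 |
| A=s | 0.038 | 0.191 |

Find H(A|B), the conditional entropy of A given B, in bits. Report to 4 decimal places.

0.3719 bits

Marginals: p(A) = (0.7710, 0.2290), p(B) = (0.7690, 0.2310).
H(A|B) = Σ p(B) · H(A|B=·).
  B=α: p=0.7690, H(A|B=α) = 0.2839
  B=β: p=0.2310, H(A|B=β) = 0.6649
Weighted sum = 0.3719 bits.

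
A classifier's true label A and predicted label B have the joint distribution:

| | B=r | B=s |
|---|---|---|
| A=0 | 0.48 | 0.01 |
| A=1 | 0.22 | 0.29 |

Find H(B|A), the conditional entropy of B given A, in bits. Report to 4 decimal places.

0.5735 bits

Marginals: p(A) = (0.4900, 0.5100), p(B) = (0.7000, 0.3000).
H(B|A) = Σ p(A) · H(B|A=·).
  A=0: p=0.4900, H(B|A=0) = 0.1437
  A=1: p=0.5100, H(B|A=1) = 0.9864
Weighted sum = 0.5735 bits.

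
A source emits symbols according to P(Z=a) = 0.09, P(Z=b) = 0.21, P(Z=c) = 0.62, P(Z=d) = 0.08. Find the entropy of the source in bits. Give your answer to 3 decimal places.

1.505 bits

H(Z) = −Σ p·log₂ p.
  −(0.09)·log₂(0.09) = 0.3127
  −(0.21)·log₂(0.21) = 0.4728
  −(0.62)·log₂(0.62) = 0.4276
  −(0.08)·log₂(0.08) = 0.2915
Sum: 0.3127 + 0.4728 + 0.4276 + 0.2915 = 1.505 bits.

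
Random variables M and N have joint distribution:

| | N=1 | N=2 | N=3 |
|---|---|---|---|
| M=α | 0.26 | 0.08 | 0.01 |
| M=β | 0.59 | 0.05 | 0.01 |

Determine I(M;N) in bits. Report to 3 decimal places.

0.034 bits

Marginals: p(M) = (0.3500, 0.6500), p(N) = (0.8500, 0.1300, 0.0200).
I(M;N) = Σ p(x,y)·log₂[p(x,y)/(p(x)p(y))].
  (α,1): 0.26·log₂(0.8739) = -0.0505
  (α,2): 0.08·log₂(1.7582) = 0.0651
  (α,3): 0.01·log₂(1.4286) = 0.0051
  (β,1): 0.59·log₂(1.0679) = 0.0559
  (β,2): 0.05·log₂(0.5917) = -0.0379
  (β,3): 0.01·log₂(0.7692) = -0.0038
Sum = 0.034 bits.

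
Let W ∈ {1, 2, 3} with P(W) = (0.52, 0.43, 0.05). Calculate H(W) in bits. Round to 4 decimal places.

H(W) = −Σ p·log₂ p.
  −(0.52)·log₂(0.52) = 0.49058
  −(0.43)·log₂(0.43) = 0.52356
  −(0.05)·log₂(0.05) = 0.21610
Sum: 0.49058 + 0.52356 + 0.21610 = 1.2302 bits.

1.2302 bits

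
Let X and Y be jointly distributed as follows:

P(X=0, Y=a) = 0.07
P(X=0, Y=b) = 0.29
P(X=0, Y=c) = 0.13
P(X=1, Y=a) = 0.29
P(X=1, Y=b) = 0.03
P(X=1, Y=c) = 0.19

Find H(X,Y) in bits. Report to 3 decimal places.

2.294 bits

H(X,Y) = −Σ p(x,y)·log₂ p(x,y) over all 6 cells.
  cell (0,a): −0.07·log₂0.07 = 0.2686
  cell (0,b): −0.29·log₂0.29 = 0.5179
  cell (0,c): −0.13·log₂0.13 = 0.3826
  cell (1,a): −0.29·log₂0.29 = 0.5179
  cell (1,b): −0.03·log₂0.03 = 0.1518
  cell (1,c): −0.19·log₂0.19 = 0.4552
Sum = 2.294 bits.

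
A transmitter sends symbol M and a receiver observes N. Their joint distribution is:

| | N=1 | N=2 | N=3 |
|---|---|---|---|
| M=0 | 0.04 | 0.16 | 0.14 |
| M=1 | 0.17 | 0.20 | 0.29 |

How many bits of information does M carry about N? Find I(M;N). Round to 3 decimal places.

Marginals: p(M) = (0.3400, 0.6600), p(N) = (0.2100, 0.3600, 0.4300).
I(M;N) = Σ p(x,y)·log₂[p(x,y)/(p(x)p(y))].
  (0,1): 0.04·log₂(0.5602) = -0.0334
  (0,2): 0.16·log₂(1.3072) = 0.0618
  (0,3): 0.14·log₂(0.9576) = -0.0088
  (1,1): 0.17·log₂(1.2266) = 0.0501
  (1,2): 0.20·log₂(0.8418) = -0.0497
  (1,3): 0.29·log₂(1.0218) = 0.0090
Sum = 0.029 bits.

0.029 bits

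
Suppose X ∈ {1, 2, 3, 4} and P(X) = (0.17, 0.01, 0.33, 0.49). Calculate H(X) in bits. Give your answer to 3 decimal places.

1.533 bits

H(X) = −Σ p·log₂ p.
  −(0.17)·log₂(0.17) = 0.4346
  −(0.01)·log₂(0.01) = 0.0664
  −(0.33)·log₂(0.33) = 0.5278
  −(0.49)·log₂(0.49) = 0.5043
Sum: 0.4346 + 0.0664 + 0.5278 + 0.5043 = 1.533 bits.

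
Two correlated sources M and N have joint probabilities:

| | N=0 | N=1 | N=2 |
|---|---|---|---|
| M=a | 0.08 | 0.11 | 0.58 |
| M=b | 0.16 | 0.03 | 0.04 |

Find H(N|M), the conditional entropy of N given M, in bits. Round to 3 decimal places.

1.080 bits

Marginals: p(M) = (0.7700, 0.2300), p(N) = (0.2400, 0.1400, 0.6200).
H(N|M) = Σ p(M) · H(N|M=·).
  M=a: p=0.7700, H(N|M=a) = 1.0484
  M=b: p=0.2300, H(N|M=b) = 1.1864
Weighted sum = 1.080 bits.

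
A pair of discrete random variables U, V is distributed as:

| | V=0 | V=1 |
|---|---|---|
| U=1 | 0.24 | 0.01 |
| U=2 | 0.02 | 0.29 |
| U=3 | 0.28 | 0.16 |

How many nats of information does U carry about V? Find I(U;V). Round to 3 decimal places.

0.285 nats

Marginals: p(U) = (0.2500, 0.3100, 0.4400), p(V) = (0.5400, 0.4600).
I(U;V) = H(U) + H(V) − H(U,V).
H(U) = 1.0709, H(V) = 0.6899, H(U,V) = 1.4754.
I(U;V) = 1.0709 + 0.6899 − 1.4754 = 0.285 nats.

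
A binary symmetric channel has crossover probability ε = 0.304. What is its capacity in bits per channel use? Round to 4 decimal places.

0.1139 bits

Binary symmetric channel: C = 1 − h₂(ε) where h₂ is the binary entropy function.
h₂(0.304) = −0.304·log₂0.304 − 0.696·log₂0.696 = 0.8861.
C = 1 − 0.8861 = 0.1139 bits per channel use.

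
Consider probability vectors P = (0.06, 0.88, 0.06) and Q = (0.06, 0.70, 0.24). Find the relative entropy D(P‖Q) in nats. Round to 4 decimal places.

0.1182 nats

D(P‖Q) = Σ p·ln(p/q).
  0.06·ln(0.06/0.06) = 0.00000
  0.88·ln(0.88/0.70) = 0.20138
  0.06·ln(0.06/0.24) = -0.08318
D(P‖Q) = 0.1182 nats.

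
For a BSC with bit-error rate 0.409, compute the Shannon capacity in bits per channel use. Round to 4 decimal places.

0.0240 bits

Binary symmetric channel: C = 1 − h₂(ε) where h₂ is the binary entropy function.
h₂(0.409) = −0.409·log₂0.409 − 0.591·log₂0.591 = 0.9760.
C = 1 − 0.9760 = 0.0240 bits per channel use.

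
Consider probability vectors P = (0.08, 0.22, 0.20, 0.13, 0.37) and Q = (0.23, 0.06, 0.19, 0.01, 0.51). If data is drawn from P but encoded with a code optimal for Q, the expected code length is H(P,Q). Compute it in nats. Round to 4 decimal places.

1.9165 nats

H(P,Q) = −Σ p·ln q.
  −0.08·ln(0.23) = 0.11757
  −0.22·ln(0.06) = 0.61895
  −0.20·ln(0.19) = 0.33215
  −0.13·ln(0.01) = 0.59867
  −0.37·ln(0.51) = 0.24914
H(P,Q) = 1.9165 nats.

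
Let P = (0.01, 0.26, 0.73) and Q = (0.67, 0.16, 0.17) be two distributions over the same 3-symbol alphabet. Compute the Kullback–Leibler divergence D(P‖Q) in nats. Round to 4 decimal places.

1.1480 nats

D(P‖Q) = Σ p·ln(p/q).
  0.01·ln(0.01/0.67) = -0.04205
  0.26·ln(0.26/0.16) = 0.12623
  0.73·ln(0.73/0.17) = 1.06379
D(P‖Q) = 1.1480 nats.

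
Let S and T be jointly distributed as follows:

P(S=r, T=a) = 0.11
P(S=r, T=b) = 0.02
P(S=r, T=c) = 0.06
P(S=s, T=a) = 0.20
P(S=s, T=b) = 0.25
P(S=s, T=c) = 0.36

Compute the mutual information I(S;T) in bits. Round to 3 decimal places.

Marginals: p(S) = (0.1900, 0.8100), p(T) = (0.3100, 0.2700, 0.4200).
I(S;T) = Σ p(x,y)·log₂[p(x,y)/(p(x)p(y))].
  (r,a): 0.11·log₂(1.8676) = 0.0991
  (r,b): 0.02·log₂(0.3899) = -0.0272
  (r,c): 0.06·log₂(0.7519) = -0.0247
  (s,a): 0.20·log₂(0.7965) = -0.0657
  (s,b): 0.25·log₂(1.1431) = 0.0482
  (s,c): 0.36·log₂(1.0582) = 0.0294
Sum = 0.059 bits.

0.059 bits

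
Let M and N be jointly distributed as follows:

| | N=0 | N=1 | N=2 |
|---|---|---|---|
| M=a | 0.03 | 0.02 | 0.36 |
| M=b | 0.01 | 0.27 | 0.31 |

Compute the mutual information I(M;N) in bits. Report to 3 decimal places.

0.172 bits

Marginals: p(M) = (0.4100, 0.5900), p(N) = (0.0400, 0.2900, 0.6700).
I(M;N) = Σ p(x,y)·log₂[p(x,y)/(p(x)p(y))].
  (a,0): 0.03·log₂(1.8293) = 0.0261
  (a,1): 0.02·log₂(0.1682) = -0.0514
  (a,2): 0.36·log₂(1.3105) = 0.1405
  (b,0): 0.01·log₂(0.4237) = -0.0124
  (b,1): 0.27·log₂(1.5780) = 0.1777
  (b,2): 0.31·log₂(0.7842) = -0.1087
Sum = 0.172 bits.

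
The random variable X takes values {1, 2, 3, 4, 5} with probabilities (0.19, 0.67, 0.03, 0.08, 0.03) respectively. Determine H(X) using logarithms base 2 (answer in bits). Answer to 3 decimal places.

H(X) = −Σ p·log₂ p.
  −(0.19)·log₂(0.19) = 0.4552
  −(0.67)·log₂(0.67) = 0.3871
  −(0.03)·log₂(0.03) = 0.1518
  −(0.08)·log₂(0.08) = 0.2915
  −(0.03)·log₂(0.03) = 0.1518
Sum: 0.4552 + 0.3871 + 0.1518 + 0.2915 + 0.1518 = 1.437 bits.

1.437 bits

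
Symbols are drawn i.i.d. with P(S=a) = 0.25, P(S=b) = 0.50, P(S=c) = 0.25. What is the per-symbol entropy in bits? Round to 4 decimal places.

1.5000 bits

H(S) = −Σ p·log₂ p.
  −(0.25)·log₂(0.25) = 0.50000
  −(0.50)·log₂(0.50) = 0.50000
  −(0.25)·log₂(0.25) = 0.50000
Sum: 0.50000 + 0.50000 + 0.50000 = 1.5000 bits.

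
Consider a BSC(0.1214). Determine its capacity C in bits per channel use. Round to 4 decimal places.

Binary symmetric channel: C = 1 − h₂(ε) where h₂ is the binary entropy function.
h₂(0.1214) = −0.1214·log₂0.1214 − 0.8786·log₂0.8786 = 0.5334.
C = 1 − 0.5334 = 0.4666 bits per channel use.

0.4666 bits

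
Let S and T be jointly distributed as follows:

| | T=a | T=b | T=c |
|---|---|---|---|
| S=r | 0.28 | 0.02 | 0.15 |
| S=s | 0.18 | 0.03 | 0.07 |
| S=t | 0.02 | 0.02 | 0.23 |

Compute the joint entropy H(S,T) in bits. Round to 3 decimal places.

H(S,T) = −Σ p(x,y)·log₂ p(x,y) over all 9 cells.
  cell (r,a): −0.28·log₂0.28 = 0.5142
  cell (r,b): −0.02·log₂0.02 = 0.1129
  cell (r,c): −0.15·log₂0.15 = 0.4105
  cell (s,a): −0.18·log₂0.18 = 0.4453
  cell (s,b): −0.03·log₂0.03 = 0.1518
  cell (s,c): −0.07·log₂0.07 = 0.2686
  cell (t,a): −0.02·log₂0.02 = 0.1129
  cell (t,b): −0.02·log₂0.02 = 0.1129
  cell (t,c): −0.23·log₂0.23 = 0.4877
Sum = 2.617 bits.

2.617 bits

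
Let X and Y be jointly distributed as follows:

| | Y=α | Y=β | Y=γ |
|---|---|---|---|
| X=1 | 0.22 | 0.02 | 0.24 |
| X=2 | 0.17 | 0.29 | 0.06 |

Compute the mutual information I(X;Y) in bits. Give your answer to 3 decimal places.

0.290 bits

Marginals: p(X) = (0.4800, 0.5200), p(Y) = (0.3900, 0.3100, 0.3000).
I(X;Y) = Σ p(x,y)·log₂[p(x,y)/(p(x)p(y))].
  (1,α): 0.22·log₂(1.1752) = 0.0512
  (1,β): 0.02·log₂(0.1344) = -0.0579
  (1,γ): 0.24·log₂(1.6667) = 0.1769
  (2,α): 0.17·log₂(0.8383) = -0.0433
  (2,β): 0.29·log₂(1.7990) = 0.2457
  (2,γ): 0.06·log₂(0.3846) = -0.0827
Sum = 0.290 bits.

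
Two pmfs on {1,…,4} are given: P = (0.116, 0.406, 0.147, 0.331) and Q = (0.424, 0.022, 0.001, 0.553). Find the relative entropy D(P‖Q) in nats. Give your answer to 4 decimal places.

D(P‖Q) = Σ p·ln(p/q).
  0.116·ln(0.116/0.424) = -0.15035
  0.406·ln(0.406/0.022) = 1.18362
  0.147·ln(0.147/0.001) = 0.73359
  0.331·ln(0.331/0.553) = -0.16988
D(P‖Q) = 1.5970 nats.

1.5970 nats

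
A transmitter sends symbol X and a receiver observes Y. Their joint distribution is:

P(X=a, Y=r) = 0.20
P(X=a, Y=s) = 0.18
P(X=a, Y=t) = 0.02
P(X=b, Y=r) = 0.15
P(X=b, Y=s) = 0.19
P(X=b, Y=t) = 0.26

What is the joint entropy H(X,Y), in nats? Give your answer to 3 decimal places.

H(X,Y) = −Σ p(x,y)·ln p(x,y) over all 6 cells.
  cell (a,r): −0.20·ln0.20 = 0.3219
  cell (a,s): −0.18·ln0.18 = 0.3087
  cell (a,t): −0.02·ln0.02 = 0.0782
  cell (b,r): −0.15·ln0.15 = 0.2846
  cell (b,s): −0.19·ln0.19 = 0.3155
  cell (b,t): −0.26·ln0.26 = 0.3502
Sum = 1.659 nats.

1.659 nats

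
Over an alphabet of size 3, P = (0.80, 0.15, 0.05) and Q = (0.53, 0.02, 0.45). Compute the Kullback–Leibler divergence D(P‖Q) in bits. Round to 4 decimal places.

D(P‖Q) = Σ p·log₂(p/q).
  0.80·log₂(0.80/0.53) = 0.47521
  0.15·log₂(0.15/0.02) = 0.43603
  0.05·log₂(0.05/0.45) = -0.15850
D(P‖Q) = 0.7527 bits.

0.7527 bits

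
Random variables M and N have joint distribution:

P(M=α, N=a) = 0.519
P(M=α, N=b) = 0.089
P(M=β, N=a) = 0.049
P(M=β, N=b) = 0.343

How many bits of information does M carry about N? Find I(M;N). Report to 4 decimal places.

0.4083 bits

Marginals: p(M) = (0.6080, 0.3920), p(N) = (0.5680, 0.4320).
I(M;N) = H(M) + H(N) − H(M,N).
H(M) = 0.9661, H(N) = 0.9866, H(M,N) = 1.5444.
I(M;N) = 0.9661 + 0.9866 − 1.5444 = 0.4083 bits.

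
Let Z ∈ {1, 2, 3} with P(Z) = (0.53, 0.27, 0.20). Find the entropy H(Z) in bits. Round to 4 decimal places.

1.4599 bits

H(Z) = −Σ p·log₂ p.
  −(0.53)·log₂(0.53) = 0.48545
  −(0.27)·log₂(0.27) = 0.51002
  −(0.20)·log₂(0.20) = 0.46439
Sum: 0.48545 + 0.51002 + 0.46439 = 1.4599 bits.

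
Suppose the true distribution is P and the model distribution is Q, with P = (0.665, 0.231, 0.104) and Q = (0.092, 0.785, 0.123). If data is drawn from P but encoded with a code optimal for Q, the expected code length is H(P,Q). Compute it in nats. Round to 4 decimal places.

1.8605 nats

H(P,Q) = −Σ p·ln q.
  −0.665·ln(0.092) = 1.58667
  −0.231·ln(0.785) = 0.05592
  −0.104·ln(0.123) = 0.21794
H(P,Q) = 1.8605 nats.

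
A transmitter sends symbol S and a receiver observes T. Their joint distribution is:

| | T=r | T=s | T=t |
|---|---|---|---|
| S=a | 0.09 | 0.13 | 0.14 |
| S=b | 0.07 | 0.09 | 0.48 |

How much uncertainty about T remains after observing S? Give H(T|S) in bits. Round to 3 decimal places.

Chain rule: H(T|S) = H(S,T) − H(S).
Marginals: p(S) = (0.3600, 0.6400), p(T) = (0.1600, 0.2200, 0.6200).
H(S,T) = 2.1819 bits; H(S) = 0.9427 bits.
H(T|S) = 2.1819 − 0.9427 = 1.239 bits.

1.239 bits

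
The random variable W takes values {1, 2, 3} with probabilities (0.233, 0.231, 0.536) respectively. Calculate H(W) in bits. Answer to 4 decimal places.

1.4603 bits

H(W) = −Σ p·log₂ p.
  −(0.233)·log₂(0.233) = 0.48967
  −(0.231)·log₂(0.231) = 0.48834
  −(0.536)·log₂(0.536) = 0.48224
Sum: 0.48967 + 0.48834 + 0.48224 = 1.4603 bits.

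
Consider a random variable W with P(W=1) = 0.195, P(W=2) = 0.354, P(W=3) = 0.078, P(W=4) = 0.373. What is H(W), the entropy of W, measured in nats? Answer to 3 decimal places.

H(W) = −Σ p·ln p.
  −(0.195)·ln(0.195) = 0.3188
  −(0.354)·ln(0.354) = 0.3676
  −(0.078)·ln(0.078) = 0.1990
  −(0.373)·ln(0.373) = 0.3678
Sum: 0.3188 + 0.3676 + 0.1990 + 0.3678 = 1.253 nats.

1.253 nats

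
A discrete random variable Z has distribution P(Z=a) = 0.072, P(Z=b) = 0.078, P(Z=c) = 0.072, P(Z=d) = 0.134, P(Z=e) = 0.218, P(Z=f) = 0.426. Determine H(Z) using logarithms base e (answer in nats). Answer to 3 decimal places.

1.543 nats

H(Z) = −Σ p·ln p.
  −(0.072)·ln(0.072) = 0.1894
  −(0.078)·ln(0.078) = 0.1990
  −(0.072)·ln(0.072) = 0.1894
  −(0.134)·ln(0.134) = 0.2693
  −(0.218)·ln(0.218) = 0.3321
  −(0.426)·ln(0.426) = 0.3635
Sum: 0.1894 + 0.1990 + 0.1894 + 0.2693 + 0.3321 + 0.3635 = 1.543 nats.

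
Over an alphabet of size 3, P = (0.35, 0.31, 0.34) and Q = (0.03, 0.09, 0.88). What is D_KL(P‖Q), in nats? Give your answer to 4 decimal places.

0.9199 nats

D(P‖Q) = Σ p·ln(p/q).
  0.35·ln(0.35/0.03) = 0.85986
  0.31·ln(0.31/0.09) = 0.38340
  0.34·ln(0.34/0.88) = -0.32333
D(P‖Q) = 0.9199 nats.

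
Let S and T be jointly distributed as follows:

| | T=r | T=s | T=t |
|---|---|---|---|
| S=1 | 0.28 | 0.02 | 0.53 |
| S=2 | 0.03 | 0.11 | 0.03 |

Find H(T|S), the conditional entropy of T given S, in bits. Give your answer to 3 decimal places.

1.109 bits

Marginals: p(S) = (0.8300, 0.1700), p(T) = (0.3100, 0.1300, 0.5600).
H(T|S) = Σ p(S) · H(T|S=·).
  S=1: p=0.8300, H(T|S=1) = 1.0716
  S=2: p=0.1700, H(T|S=2) = 1.2896
Weighted sum = 1.109 bits.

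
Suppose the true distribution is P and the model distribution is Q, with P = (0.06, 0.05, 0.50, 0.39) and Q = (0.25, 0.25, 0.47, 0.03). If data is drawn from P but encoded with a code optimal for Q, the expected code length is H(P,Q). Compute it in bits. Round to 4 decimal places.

H(P,Q) = −Σ p·log₂ q.
  −0.06·log₂(0.25) = 0.12000
  −0.05·log₂(0.25) = 0.10000
  −0.50·log₂(0.47) = 0.54463
  −0.39·log₂(0.03) = 1.97297
H(P,Q) = 2.7376 bits.

2.7376 bits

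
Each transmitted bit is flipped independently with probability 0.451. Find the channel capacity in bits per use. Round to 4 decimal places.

Binary symmetric channel: C = 1 − h₂(ε) where h₂ is the binary entropy function.
h₂(0.451) = −0.451·log₂0.451 − 0.549·log₂0.549 = 0.9931.
C = 1 − 0.9931 = 0.0069 bits per channel use.

0.0069 bits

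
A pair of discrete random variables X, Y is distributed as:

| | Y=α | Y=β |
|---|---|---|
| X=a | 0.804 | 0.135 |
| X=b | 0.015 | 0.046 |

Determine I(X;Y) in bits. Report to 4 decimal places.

Marginals: p(X) = (0.9390, 0.0610), p(Y) = (0.8190, 0.1810).
I(X;Y) = H(X) + H(Y) − H(X,Y).
H(X) = 0.3314, H(Y) = 0.6823, H(X,Y) = 0.9383.
I(X;Y) = 0.3314 + 0.6823 − 0.9383 = 0.0754 bits.

0.0754 bits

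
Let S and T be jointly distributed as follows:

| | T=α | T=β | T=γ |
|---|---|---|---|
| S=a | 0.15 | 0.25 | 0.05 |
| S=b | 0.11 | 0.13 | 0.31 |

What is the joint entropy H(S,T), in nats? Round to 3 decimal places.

1.652 nats

H(S,T) = −Σ p(x,y)·ln p(x,y) over all 6 cells.
  cell (a,α): −0.15·ln0.15 = 0.2846
  cell (a,β): −0.25·ln0.25 = 0.3466
  cell (a,γ): −0.05·ln0.05 = 0.1498
  cell (b,α): −0.11·ln0.11 = 0.2428
  cell (b,β): −0.13·ln0.13 = 0.2652
  cell (b,γ): −0.31·ln0.31 = 0.3631
Sum = 1.652 nats.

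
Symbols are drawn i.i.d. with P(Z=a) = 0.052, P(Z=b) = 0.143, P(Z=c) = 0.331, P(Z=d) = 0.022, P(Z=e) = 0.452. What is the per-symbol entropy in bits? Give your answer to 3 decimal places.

H(Z) = −Σ p·log₂ p.
  −(0.052)·log₂(0.052) = 0.2218
  −(0.143)·log₂(0.143) = 0.4012
  −(0.331)·log₂(0.331) = 0.5280
  −(0.022)·log₂(0.022) = 0.1211
  −(0.452)·log₂(0.452) = 0.5178
Sum: 0.2218 + 0.4012 + 0.5280 + 0.1211 + 0.5178 = 1.790 bits.

1.790 bits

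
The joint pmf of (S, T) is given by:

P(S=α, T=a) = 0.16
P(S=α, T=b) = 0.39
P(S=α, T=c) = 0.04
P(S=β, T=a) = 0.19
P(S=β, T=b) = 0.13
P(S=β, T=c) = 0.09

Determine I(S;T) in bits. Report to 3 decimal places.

Marginals: p(S) = (0.5900, 0.4100), p(T) = (0.3500, 0.5200, 0.1300).
I(S;T) = Σ p(x,y)·log₂[p(x,y)/(p(x)p(y))].
  (α,a): 0.16·log₂(0.7748) = -0.0589
  (α,b): 0.39·log₂(1.2712) = 0.1350
  (α,c): 0.04·log₂(0.5215) = -0.0376
  (β,a): 0.19·log₂(1.3240) = 0.0769
  (β,b): 0.13·log₂(0.6098) = -0.0928
  (β,c): 0.09·log₂(1.6886) = 0.0680
Sum = 0.091 bits.

0.091 bits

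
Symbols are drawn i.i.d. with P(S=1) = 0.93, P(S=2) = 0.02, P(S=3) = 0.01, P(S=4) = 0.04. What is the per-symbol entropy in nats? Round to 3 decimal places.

H(S) = −Σ p·ln p.
  −(0.93)·ln(0.93) = 0.0675
  −(0.02)·ln(0.02) = 0.0782
  −(0.01)·ln(0.01) = 0.0461
  −(0.04)·ln(0.04) = 0.1288
Sum: 0.0675 + 0.0782 + 0.0461 + 0.1288 = 0.321 nats.

0.321 nats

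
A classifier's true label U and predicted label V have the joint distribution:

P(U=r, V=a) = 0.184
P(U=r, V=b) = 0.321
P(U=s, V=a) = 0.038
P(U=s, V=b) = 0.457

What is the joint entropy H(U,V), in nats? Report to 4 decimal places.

H(U,V) = −Σ p(x,y)·ln p(x,y) over all 4 cells.
  cell (r,a): −0.184·ln0.184 = 0.31148
  cell (r,b): −0.321·ln0.321 = 0.36476
  cell (s,a): −0.038·ln0.038 = 0.12427
  cell (s,b): −0.457·ln0.457 = 0.35786
Sum = 1.1584 nats.

1.1584 nats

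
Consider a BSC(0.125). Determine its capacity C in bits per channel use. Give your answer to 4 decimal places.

Binary symmetric channel: C = 1 − h₂(ε) where h₂ is the binary entropy function.
h₂(0.125) = −0.125·log₂0.125 − 0.875·log₂0.875 = 0.5436.
C = 1 − 0.5436 = 0.4564 bits per channel use.

0.4564 bits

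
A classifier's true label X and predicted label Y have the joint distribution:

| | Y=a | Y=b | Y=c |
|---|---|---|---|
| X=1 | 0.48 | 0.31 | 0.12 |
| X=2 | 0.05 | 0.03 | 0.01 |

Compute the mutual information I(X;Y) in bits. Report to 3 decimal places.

Marginals: p(X) = (0.9100, 0.0900), p(Y) = (0.5300, 0.3400, 0.1300).
I(X;Y) = Σ p(x,y)·log₂[p(x,y)/(p(x)p(y))].
  (1,a): 0.48·log₂(0.9952) = -0.0033
  (1,b): 0.31·log₂(1.0019) = 0.0009
  (1,c): 0.12·log₂(1.0144) = 0.0025
  (2,a): 0.05·log₂(1.0482) = 0.0034
  (2,b): 0.03·log₂(0.9804) = -0.0009
  (2,c): 0.01·log₂(0.8547) = -0.0023
Sum = 0.000 bits.

0.000 bits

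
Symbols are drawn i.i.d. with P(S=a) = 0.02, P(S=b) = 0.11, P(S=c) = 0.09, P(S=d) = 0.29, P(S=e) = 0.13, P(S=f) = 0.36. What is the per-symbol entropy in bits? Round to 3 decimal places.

2.207 bits

H(S) = −Σ p·log₂ p.
  −(0.02)·log₂(0.02) = 0.1129
  −(0.11)·log₂(0.11) = 0.3503
  −(0.09)·log₂(0.09) = 0.3127
  −(0.29)·log₂(0.29) = 0.5179
  −(0.13)·log₂(0.13) = 0.3826
  −(0.36)·log₂(0.36) = 0.5306
Sum: 0.1129 + 0.3503 + 0.3127 + 0.5179 + 0.3826 + 0.5306 = 2.207 bits.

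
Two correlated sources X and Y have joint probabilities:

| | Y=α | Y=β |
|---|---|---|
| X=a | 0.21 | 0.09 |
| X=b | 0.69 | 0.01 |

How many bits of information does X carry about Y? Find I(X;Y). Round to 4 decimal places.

0.1290 bits

Marginals: p(X) = (0.3000, 0.7000), p(Y) = (0.9000, 0.1000).
I(X;Y) = Σ p(x,y)·log₂[p(x,y)/(p(x)p(y))].
  (a,α): 0.21·log₂(0.7778) = -0.07614
  (a,β): 0.09·log₂(3.0000) = 0.14265
  (b,α): 0.69·log₂(1.0952) = 0.09056
  (b,β): 0.01·log₂(0.1429) = -0.02807
Sum = 0.1290 bits.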